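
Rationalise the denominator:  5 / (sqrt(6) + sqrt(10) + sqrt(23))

(-20*sqrt(345) - 35*sqrt(23) + 95*sqrt(10) + 135*sqrt(6))/191

Group as (sqrt(6) + sqrt(23)) + sqrt(10); multiply by (sqrt(6) + sqrt(23)) - sqrt(10), then rationalise the remaining surd.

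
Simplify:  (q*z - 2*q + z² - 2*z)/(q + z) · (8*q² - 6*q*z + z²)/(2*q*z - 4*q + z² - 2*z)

(8*q² - 6*q*z + z²)/(2*q + z)

Factor: q*z - 2*q + z² - 2*z = (z - 2)·(q + z);  8*q² - 6*q*z + z² = (-2*q + z)·(-4*q + z);  2*q*z - 4*q + z² - 2*z = (2*q + z)·(z - 2)
Cancel the common factors (q + z), (z - 2).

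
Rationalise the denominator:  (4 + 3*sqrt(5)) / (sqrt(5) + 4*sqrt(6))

Multiply numerator and denominator by -4*sqrt(6) + sqrt(5).
Denominator becomes -91; numerator becomes -12*sqrt(30) - 16*sqrt(6) + 4*sqrt(5) + 15.

(-15 - 4*sqrt(5) + 16*sqrt(6) + 12*sqrt(30))/91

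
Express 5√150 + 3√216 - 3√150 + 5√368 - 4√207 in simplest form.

8*√23 + 28*√6

5√150 = 25*√6; 3√216 = 18*√6; 3√150 = 15*√6; 5√368 = 20*√23; 4√207 = 12*√23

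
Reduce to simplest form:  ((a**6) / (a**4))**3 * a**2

Inside the bracket: a**2
Raise to the power 3: a**6
Multiply by a**2: add exponents.

a**8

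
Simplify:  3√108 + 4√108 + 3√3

45*√3

3√108 = 18*√3; 4√108 = 24*√3; 3√3 = 3*√3
Combine: (18 + 24 + 3)·√3 = 45*√3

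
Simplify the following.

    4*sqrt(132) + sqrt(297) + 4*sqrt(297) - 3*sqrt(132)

4*sqrt(132) = 8*sqrt(33); sqrt(297) = 3*sqrt(33); 4*sqrt(297) = 12*sqrt(33); 3*sqrt(132) = 6*sqrt(33)
Combine: (8 + 3 + 12 - 6)·sqrt(33) = 17*sqrt(33)

17*sqrt(33)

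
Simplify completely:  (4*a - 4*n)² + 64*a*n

16*(a + n)²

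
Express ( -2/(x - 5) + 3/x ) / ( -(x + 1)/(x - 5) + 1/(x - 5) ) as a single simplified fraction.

Numerator: -2/(x - 5) + 3/x = (x - 15)/(x² - 5*x)
Denominator: -(x + 1)/(x - 5) + 1/(x - 5) = -x/(x - 5)
Divide: ((x - 15)/(x² - 5*x)) · (-(x - 5)/x) = (-x + 15)/x²

(-x + 15)/x²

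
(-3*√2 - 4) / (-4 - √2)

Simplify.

(5 + 4*√2)/7

Multiply numerator and denominator by -4 + √2.
Denominator becomes 14; numerator becomes 10 + 8*√2.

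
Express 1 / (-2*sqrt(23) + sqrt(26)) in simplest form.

Multiply numerator and denominator by sqrt(26) + 2*sqrt(23).
Denominator becomes -66; numerator becomes sqrt(26) + 2*sqrt(23).

(-2*sqrt(23) - sqrt(26))/66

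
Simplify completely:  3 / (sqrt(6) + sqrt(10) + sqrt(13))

(-4*sqrt(195) + 3*sqrt(13) + 9*sqrt(10) + 17*sqrt(6))/77

Group as (sqrt(6) + sqrt(10)) + sqrt(13); multiply by (sqrt(6) + sqrt(10)) - sqrt(13), then rationalise the remaining surd.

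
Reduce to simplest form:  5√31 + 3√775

5√31 = 5*√31; 3√775 = 15*√31
Combine: (5 + 15)·√31 = 20*√31

20*√31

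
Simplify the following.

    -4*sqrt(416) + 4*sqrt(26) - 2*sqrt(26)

-14*sqrt(26)

4*sqrt(416) = 16*sqrt(26); 4*sqrt(26) = 4*sqrt(26); 2*sqrt(26) = 2*sqrt(26)
Combine: (-16 + 4 - 2)·sqrt(26) = -14*sqrt(26)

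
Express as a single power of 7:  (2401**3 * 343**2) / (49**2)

7**14

2401**3 = 7**12; 343**2 = 7**6; 49**2 = 7**4
Combine exponents: 7**14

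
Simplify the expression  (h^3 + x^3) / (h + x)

Factor as (a+b)(a^2-ab+b^2) with a=h, b=x.

h^2 - h*x + x^2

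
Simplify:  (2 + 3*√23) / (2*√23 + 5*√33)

(-138 - 4*√23 + 10*√33 + 15*√759)/733

Multiply numerator and denominator by -5*√33 + 2*√23.
Denominator becomes -733; numerator becomes -15*√759 - 10*√33 + 4*√23 + 138.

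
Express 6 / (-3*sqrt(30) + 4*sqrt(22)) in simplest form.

Multiply numerator and denominator by 3*sqrt(30) + 4*sqrt(22).
Denominator becomes 82; numerator becomes 18*sqrt(30) + 24*sqrt(22).

(9*sqrt(30) + 12*sqrt(22))/41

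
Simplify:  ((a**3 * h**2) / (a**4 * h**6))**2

1/(a**2*h**8)

Inside the bracket: (a**-1) * (h**-4)
Raise to the power 2: (a**-2) * (h**-8)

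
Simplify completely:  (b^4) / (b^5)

1/b

Quotient: (b^-1)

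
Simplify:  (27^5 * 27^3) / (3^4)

27^5 = 3^15; 27^3 = 3^9; 3^4 = 3^4
Combine exponents: 3^20

3^20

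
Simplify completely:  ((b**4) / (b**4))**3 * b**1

b

Inside the bracket: 1
Raise to the power 3: 1
Multiply by b**1: add exponents.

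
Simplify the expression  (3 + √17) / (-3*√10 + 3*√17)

Multiply numerator and denominator by 3*√10 + 3*√17.
Denominator becomes 63; numerator becomes 9*√10 + 9*√17 + 3*√170 + 51.

(3*√10 + 3*√17 + √170 + 17)/21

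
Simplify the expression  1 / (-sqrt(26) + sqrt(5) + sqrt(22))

(-sqrt(26) + 9*sqrt(22) + 43*sqrt(5) + 4*sqrt(715))/439

Group as (sqrt(5) + sqrt(22)) - sqrt(26); multiply by (sqrt(5) + sqrt(22)) + sqrt(26), then rationalise the remaining surd.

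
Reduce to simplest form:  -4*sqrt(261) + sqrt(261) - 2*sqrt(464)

-17*sqrt(29)

4*sqrt(261) = 12*sqrt(29); sqrt(261) = 3*sqrt(29); 2*sqrt(464) = 8*sqrt(29)
Combine: (-12 + 3 - 8)·sqrt(29) = -17*sqrt(29)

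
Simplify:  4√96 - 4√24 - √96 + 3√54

4√96 = 16*√6; 4√24 = 8*√6; √96 = 4*√6; 3√54 = 9*√6
Combine: (16 - 8 - 4 + 9)·√6 = 13*√6

13*√6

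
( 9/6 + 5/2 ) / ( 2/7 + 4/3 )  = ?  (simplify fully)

42/17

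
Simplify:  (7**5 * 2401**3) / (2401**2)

7**5 = 7**5; 2401**3 = 7**12; 2401**2 = 7**8
Combine exponents: 7**9

7**9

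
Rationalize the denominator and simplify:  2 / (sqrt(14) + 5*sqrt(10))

(-sqrt(14) + 5*sqrt(10))/118

Multiply numerator and denominator by -5*sqrt(10) + sqrt(14).
Denominator becomes -236; numerator becomes -10*sqrt(10) + 2*sqrt(14).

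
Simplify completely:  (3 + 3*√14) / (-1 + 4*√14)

Multiply numerator and denominator by -4*√14 - 1.
Denominator becomes -223; numerator becomes -171 - 15*√14.

(15*√14 + 171)/223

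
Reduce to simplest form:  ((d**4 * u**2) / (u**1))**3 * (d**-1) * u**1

d**11*u**4

Inside the bracket: d**4 * u**1
Raise to the power 3: d**12 * u**3
Multiply by (d**-1) * u**1: add exponents.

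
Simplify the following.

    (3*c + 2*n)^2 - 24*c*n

(3*c - 2*n)^2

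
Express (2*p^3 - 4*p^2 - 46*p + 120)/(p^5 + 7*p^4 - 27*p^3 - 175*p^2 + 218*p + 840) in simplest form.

2/(p^2 + 9*p + 14)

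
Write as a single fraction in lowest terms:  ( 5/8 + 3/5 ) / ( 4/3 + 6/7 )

Numerator: 5/8 + 3/5 = 49/40
Denominator: 4/3 + 6/7 = 46/21
Divide: (49/40) · (21/46) = 1029/1840

1029/1840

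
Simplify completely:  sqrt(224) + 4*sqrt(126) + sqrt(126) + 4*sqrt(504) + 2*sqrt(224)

sqrt(224) = 4*sqrt(14); 4*sqrt(126) = 12*sqrt(14); sqrt(126) = 3*sqrt(14); 4*sqrt(504) = 24*sqrt(14); 2*sqrt(224) = 8*sqrt(14)
Combine: (4 + 12 + 3 + 24 + 8)·sqrt(14) = 51*sqrt(14)

51*sqrt(14)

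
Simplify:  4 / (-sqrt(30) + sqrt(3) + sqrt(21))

(sqrt(30) + 2*sqrt(21) + 8*sqrt(3) + sqrt(210))/9

Group as (sqrt(3) + sqrt(21)) - sqrt(30); multiply by (sqrt(3) + sqrt(21)) + sqrt(30), then rationalise the remaining surd.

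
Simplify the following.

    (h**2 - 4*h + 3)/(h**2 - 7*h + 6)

(h - 3)/(h - 6)

Factor: h**2 - 4*h + 3 = (h - 1)*(h - 3);  h**2 - 7*h + 6 = (h - 6)*(h - 1)
Cancel the common factor (h - 1).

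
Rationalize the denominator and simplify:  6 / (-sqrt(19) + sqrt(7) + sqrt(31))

(-38*sqrt(19) - 10*sqrt(31) + 86*sqrt(7) + 4*sqrt(4123))/169

Group as (sqrt(7) + sqrt(31)) - sqrt(19); multiply by (sqrt(7) + sqrt(31)) + sqrt(19), then rationalise the remaining surd.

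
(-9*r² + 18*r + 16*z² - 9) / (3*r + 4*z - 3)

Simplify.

-3*r + 4*z + 3

Factor (4*z)^2 - (3*r - 3)^2 and cancel (3*r + 4*z - 3).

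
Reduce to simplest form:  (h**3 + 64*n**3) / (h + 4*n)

Apply the sum-of-cubes factorisation and cancel (h + 4*n).

h**2 - 4*h*n + 16*n**2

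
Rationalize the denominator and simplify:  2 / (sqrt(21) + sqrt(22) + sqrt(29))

Group as (sqrt(22) + sqrt(29)) + sqrt(21); multiply by (sqrt(22) + sqrt(29)) - sqrt(21), then rationalise the remaining surd.

(-sqrt(13398) + 7*sqrt(29) + 14*sqrt(22) + 15*sqrt(21))/413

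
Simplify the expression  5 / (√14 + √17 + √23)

Group as (√14 + √17) + √23; multiply by (√14 + √17) - √23, then rationalise the remaining surd.

(-5*√5474 + 20*√23 + 50*√17 + 65*√14)/444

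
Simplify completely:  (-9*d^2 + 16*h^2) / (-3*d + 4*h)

3*d + 4*h

Factor (4*h)^2 - (3*d)^2 and cancel (-3*d + 4*h).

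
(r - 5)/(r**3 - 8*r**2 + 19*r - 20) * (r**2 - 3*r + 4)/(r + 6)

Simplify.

1/(r + 6)

Factor: r**3 - 8*r**2 + 19*r - 20 = (r**2 - 3*r + 4)*(r - 5)
Cancel the common factors (r**2 - 3*r + 4), (r - 5).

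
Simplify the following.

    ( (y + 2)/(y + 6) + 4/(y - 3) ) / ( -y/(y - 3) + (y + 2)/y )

(-y³ - 3*y² - 18*y)/(y² + 12*y + 36)

Numerator: (y + 2)/(y + 6) + 4/(y - 3) = (y² + 3*y + 18)/(y² + 3*y - 18)
Denominator: -y/(y - 3) + (y + 2)/y = (-y - 6)/(y² - 3*y)
Divide: ((y² + 3*y + 18)/(y² + 3*y - 18)) · ((y² - 3*y)/(-y - 6)) = (-y³ - 3*y² - 18*y)/(y² + 12*y + 36)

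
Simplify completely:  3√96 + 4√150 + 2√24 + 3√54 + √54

3√96 = 12*√6; 4√150 = 20*√6; 2√24 = 4*√6; 3√54 = 9*√6; √54 = 3*√6
Combine: (12 + 20 + 4 + 9 + 3)·√6 = 48*√6

48*√6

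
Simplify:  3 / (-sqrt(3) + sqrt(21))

(sqrt(3) + sqrt(21))/6

Multiply numerator and denominator by sqrt(3) + sqrt(21).
Denominator becomes 18; numerator becomes 3*sqrt(3) + 3*sqrt(21).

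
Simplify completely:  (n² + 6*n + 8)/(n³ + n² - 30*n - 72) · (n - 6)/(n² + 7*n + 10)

Factor: n² + 6*n + 8 = (n + 2)·(n + 4);  n³ + n² - 30*n - 72 = (n + 4)·(n + 3)·(n - 6);  n² + 7*n + 10 = (n + 2)·(n + 5)
Cancel the common factors (n + 2), (n + 4), (n - 6).

1/(n² + 8*n + 15)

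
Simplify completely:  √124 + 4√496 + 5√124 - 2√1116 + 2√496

√124 = 2*√31; 4√496 = 16*√31; 5√124 = 10*√31; 2√1116 = 12*√31; 2√496 = 8*√31
Combine: (2 + 16 + 10 - 12 + 8)·√31 = 24*√31

24*√31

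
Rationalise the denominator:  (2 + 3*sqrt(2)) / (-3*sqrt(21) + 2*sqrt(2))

(-9*sqrt(42) - 6*sqrt(21) - 12 - 4*sqrt(2))/181

Multiply numerator and denominator by 2*sqrt(2) + 3*sqrt(21).
Denominator becomes -181; numerator becomes 4*sqrt(2) + 12 + 6*sqrt(21) + 9*sqrt(42).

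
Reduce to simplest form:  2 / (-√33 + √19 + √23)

(-18*√33 + 58*√23 + 74*√19 + 4*√14421)/1667

Group as (√19 + √23) - √33; multiply by (√19 + √23) + √33, then rationalise the remaining surd.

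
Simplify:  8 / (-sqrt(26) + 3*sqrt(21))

(8*sqrt(26) + 24*sqrt(21))/163

Multiply numerator and denominator by sqrt(26) + 3*sqrt(21).
Denominator becomes 163; numerator becomes 8*sqrt(26) + 24*sqrt(21).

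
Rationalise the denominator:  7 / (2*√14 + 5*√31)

(-14*√14 + 35*√31)/719

Multiply numerator and denominator by -5*√31 + 2*√14.
Denominator becomes -719; numerator becomes -35*√31 + 14*√14.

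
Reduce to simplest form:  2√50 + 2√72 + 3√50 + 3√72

55*√2

2√50 = 10*√2; 2√72 = 12*√2; 3√50 = 15*√2; 3√72 = 18*√2
Combine: (10 + 12 + 15 + 18)·√2 = 55*√2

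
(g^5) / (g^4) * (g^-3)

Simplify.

Quotient: g^1
Multiply by (g^-3): add exponents.

g^(-2)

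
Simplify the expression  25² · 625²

5^12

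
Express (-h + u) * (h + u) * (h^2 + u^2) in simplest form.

-h^4 + u^4

Telescope via difference of squares: (u+h)(u-h) = -h^2 + u^2, then repeat with the next factor.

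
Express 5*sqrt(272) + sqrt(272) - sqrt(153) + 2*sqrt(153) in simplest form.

5*sqrt(272) = 20*sqrt(17); sqrt(272) = 4*sqrt(17); sqrt(153) = 3*sqrt(17); 2*sqrt(153) = 6*sqrt(17)
Combine: (20 + 4 - 3 + 6)·sqrt(17) = 27*sqrt(17)

27*sqrt(17)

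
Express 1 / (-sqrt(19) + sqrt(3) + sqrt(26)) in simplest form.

(-5*sqrt(19) - 2*sqrt(26) + 21*sqrt(3) + sqrt(1482))/106

Group as (sqrt(3) + sqrt(26)) - sqrt(19); multiply by (sqrt(3) + sqrt(26)) + sqrt(19), then rationalise the remaining surd.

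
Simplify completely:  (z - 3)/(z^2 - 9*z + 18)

Factor: z^2 - 9*z + 18 = (z - 6)*(z - 3)
Cancel the common factor (z - 3).

1/(z - 6)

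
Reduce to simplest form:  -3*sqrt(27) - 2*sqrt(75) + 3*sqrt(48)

3*sqrt(27) = 9*sqrt(3); 2*sqrt(75) = 10*sqrt(3); 3*sqrt(48) = 12*sqrt(3)
Combine: (-9 - 10 + 12)·sqrt(3) = -7*sqrt(3)

-7*sqrt(3)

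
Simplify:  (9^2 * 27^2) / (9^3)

9^2 = 3^4; 27^2 = 3^6; 9^3 = 3^6
Combine exponents: 3^4

3^4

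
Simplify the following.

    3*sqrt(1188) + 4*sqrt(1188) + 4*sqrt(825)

62*sqrt(33)

3*sqrt(1188) = 18*sqrt(33); 4*sqrt(1188) = 24*sqrt(33); 4*sqrt(825) = 20*sqrt(33)
Combine: (18 + 24 + 20)·sqrt(33) = 62*sqrt(33)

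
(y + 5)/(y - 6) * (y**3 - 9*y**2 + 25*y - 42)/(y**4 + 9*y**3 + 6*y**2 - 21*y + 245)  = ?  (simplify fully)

1/(y + 7)

Factor: y**3 - 9*y**2 + 25*y - 42 = (y**2 - 3*y + 7)*(y - 6);  y**4 + 9*y**3 + 6*y**2 - 21*y + 245 = (y + 7)*(y + 5)*(y**2 - 3*y + 7)
Cancel the common factors (y**2 - 3*y + 7), (y - 6), (y + 5).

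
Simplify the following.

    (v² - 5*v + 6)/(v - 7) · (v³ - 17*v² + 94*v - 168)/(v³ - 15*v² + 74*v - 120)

Factor: v² - 5*v + 6 = (v - 2)·(v - 3);  v³ - 17*v² + 94*v - 168 = (v - 4)·(v - 6)·(v - 7);  v³ - 15*v² + 74*v - 120 = (v - 6)·(v - 5)·(v - 4)
Cancel the common factors (v - 4), (v - 7), (v - 6).

(v² - 5*v + 6)/(v - 5)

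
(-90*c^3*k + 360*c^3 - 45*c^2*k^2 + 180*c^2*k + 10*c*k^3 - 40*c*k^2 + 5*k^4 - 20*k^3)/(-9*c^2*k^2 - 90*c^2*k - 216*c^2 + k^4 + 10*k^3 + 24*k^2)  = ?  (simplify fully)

(10*c*k - 40*c + 5*k^2 - 20*k)/(k^2 + 10*k + 24)

Factor: -90*c^3*k + 360*c^3 - 45*c^2*k^2 + 180*c^2*k + 10*c*k^3 - 40*c*k^2 + 5*k^4 - 20*k^3 = 5*(2*c + k)*(3*c + k)*(-3*c + k)*(k - 4);  -9*c^2*k^2 - 90*c^2*k - 216*c^2 + k^4 + 10*k^3 + 24*k^2 = (k + 6)*(-3*c + k)*(3*c + k)*(k + 4)
Cancel the common factors (-3*c + k), (3*c + k).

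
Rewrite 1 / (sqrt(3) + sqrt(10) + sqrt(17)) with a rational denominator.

(-sqrt(510) - 2*sqrt(17) + 5*sqrt(10) + 12*sqrt(3))/52

Group as (sqrt(10) + sqrt(17)) + sqrt(3); multiply by (sqrt(10) + sqrt(17)) - sqrt(3), then rationalise the remaining surd.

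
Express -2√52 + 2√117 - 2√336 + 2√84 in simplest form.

-4*√21 + 2*√13

2√52 = 4*√13; 2√117 = 6*√13; 2√336 = 8*√21; 2√84 = 4*√21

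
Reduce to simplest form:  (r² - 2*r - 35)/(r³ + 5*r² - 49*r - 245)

1/(r + 7)

Factor: r² - 2*r - 35 = (r + 5)·(r - 7);  r³ + 5*r² - 49*r - 245 = (r + 7)·(r + 5)·(r - 7)
Cancel the common factors (r + 5), (r - 7).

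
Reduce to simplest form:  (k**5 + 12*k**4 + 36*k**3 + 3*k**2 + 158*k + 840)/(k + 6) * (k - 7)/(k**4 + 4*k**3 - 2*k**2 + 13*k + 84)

Factor: k**5 + 12*k**4 + 36*k**3 + 3*k**2 + 158*k + 840 = (k + 4)*(k**2 - 3*k + 7)*(k + 6)*(k + 5);  k**4 + 4*k**3 - 2*k**2 + 13*k + 84 = (k + 3)*(k + 4)*(k**2 - 3*k + 7)
Cancel the common factors (k**2 - 3*k + 7), (k + 6), (k + 4).

(k**2 - 2*k - 35)/(k + 3)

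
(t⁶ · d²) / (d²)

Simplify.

Quotient: t⁶

t⁶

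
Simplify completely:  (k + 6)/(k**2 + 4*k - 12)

Factor: k**2 + 4*k - 12 = (k - 2)*(k + 6)
Cancel the common factor (k + 6).

1/(k - 2)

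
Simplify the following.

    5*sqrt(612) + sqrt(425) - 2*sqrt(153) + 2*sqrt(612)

41*sqrt(17)

5*sqrt(612) = 30*sqrt(17); sqrt(425) = 5*sqrt(17); 2*sqrt(153) = 6*sqrt(17); 2*sqrt(612) = 12*sqrt(17)
Combine: (30 + 5 - 6 + 12)·sqrt(17) = 41*sqrt(17)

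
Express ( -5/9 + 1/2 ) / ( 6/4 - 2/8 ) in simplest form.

Numerator: -5/9 + 1/2 = -1/18
Denominator: 6/4 - 2/8 = 5/4
Divide: (-1/18) · (4/5) = -2/45

-2/45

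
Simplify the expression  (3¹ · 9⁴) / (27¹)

3^6

3¹ = 3^1; 9⁴ = 3^8; 27¹ = 3^3
Combine exponents: 3^6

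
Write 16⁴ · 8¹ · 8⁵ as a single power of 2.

16⁴ = 2^16; 8¹ = 2^3; 8⁵ = 2^15
Combine exponents: 2^34

2^34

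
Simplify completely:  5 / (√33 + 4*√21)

(-5*√33 + 20*√21)/303

Multiply numerator and denominator by -4*√21 + √33.
Denominator becomes -303; numerator becomes -20*√21 + 5*√33.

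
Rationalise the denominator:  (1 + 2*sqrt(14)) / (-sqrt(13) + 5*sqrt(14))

(sqrt(13) + 5*sqrt(14) + 2*sqrt(182) + 140)/337

Multiply numerator and denominator by sqrt(13) + 5*sqrt(14).
Denominator becomes 337; numerator becomes sqrt(13) + 5*sqrt(14) + 2*sqrt(182) + 140.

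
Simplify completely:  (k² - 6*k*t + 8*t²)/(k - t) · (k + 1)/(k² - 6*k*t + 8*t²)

(-k - 1)/(-k + t)

Factor: k² - 6*k*t + 8*t² = (k - 2*t)·(k - 4*t);  k² - 6*k*t + 8*t² = (k - 4*t)·(k - 2*t)
Cancel the common factors (k - 2*t), (k - 4*t).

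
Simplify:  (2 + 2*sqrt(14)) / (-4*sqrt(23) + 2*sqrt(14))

(-2*sqrt(322) - 14 - 2*sqrt(23) - sqrt(14))/78

Multiply numerator and denominator by 2*sqrt(14) + 4*sqrt(23).
Denominator becomes -312; numerator becomes 4*sqrt(14) + 8*sqrt(23) + 56 + 8*sqrt(322).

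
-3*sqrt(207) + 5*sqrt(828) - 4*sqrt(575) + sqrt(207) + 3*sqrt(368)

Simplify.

16*sqrt(23)

3*sqrt(207) = 9*sqrt(23); 5*sqrt(828) = 30*sqrt(23); 4*sqrt(575) = 20*sqrt(23); sqrt(207) = 3*sqrt(23); 3*sqrt(368) = 12*sqrt(23)
Combine: (-9 + 30 - 20 + 3 + 12)·sqrt(23) = 16*sqrt(23)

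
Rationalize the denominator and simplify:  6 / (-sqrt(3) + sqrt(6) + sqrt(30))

Group as (sqrt(6) + sqrt(30)) - sqrt(3); multiply by (sqrt(6) + sqrt(30)) + sqrt(3), then rationalise the remaining surd.

(-18*sqrt(6) - 8*sqrt(15) + 22*sqrt(3) + 14*sqrt(30))/41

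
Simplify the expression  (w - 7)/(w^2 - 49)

1/(w + 7)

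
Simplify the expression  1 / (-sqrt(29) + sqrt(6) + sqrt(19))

(2*sqrt(29) + 8*sqrt(19) + 21*sqrt(6) + sqrt(3306))/220

Group as (sqrt(6) + sqrt(19)) - sqrt(29); multiply by (sqrt(6) + sqrt(19)) + sqrt(29), then rationalise the remaining surd.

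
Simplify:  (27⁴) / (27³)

3^3

27⁴ = 3^12; 27³ = 3^9
Combine exponents: 3^3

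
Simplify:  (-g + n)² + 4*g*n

Expand the square and combine the 4*g*n term.

(g + n)²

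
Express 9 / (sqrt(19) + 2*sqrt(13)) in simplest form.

(-3*sqrt(19) + 6*sqrt(13))/11

Multiply numerator and denominator by -2*sqrt(13) + sqrt(19).
Denominator becomes -33; numerator becomes -18*sqrt(13) + 9*sqrt(19).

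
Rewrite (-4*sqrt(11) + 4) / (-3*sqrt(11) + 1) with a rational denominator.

Multiply numerator and denominator by 1 + 3*sqrt(11).
Denominator becomes -98; numerator becomes -128 + 8*sqrt(11).

(-4*sqrt(11) + 64)/49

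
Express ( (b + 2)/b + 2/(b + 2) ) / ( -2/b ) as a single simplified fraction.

Numerator: (b + 2)/b + 2/(b + 2) = (b**2 + 6*b + 4)/(b**2 + 2*b)
Denominator: -2/b = -2/b
Divide: ((b**2 + 6*b + 4)/(b**2 + 2*b)) · (-b/2) = (-b**2 - 6*b - 4)/(2*b + 4)

(-b**2 - 6*b - 4)/(2*b + 4)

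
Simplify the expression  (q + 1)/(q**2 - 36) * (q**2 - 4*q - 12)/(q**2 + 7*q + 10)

(q + 1)/(q**2 + 11*q + 30)

Factor: q**2 - 36 = (q + 6)*(q - 6);  q**2 - 4*q - 12 = (q - 6)*(q + 2);  q**2 + 7*q + 10 = (q + 2)*(q + 5)
Cancel the common factors (q - 6), (q + 2).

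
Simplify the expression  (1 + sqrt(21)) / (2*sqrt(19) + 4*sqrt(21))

(-sqrt(399) - sqrt(19) + 2*sqrt(21) + 42)/130

Multiply numerator and denominator by -2*sqrt(19) + 4*sqrt(21).
Denominator becomes 260; numerator becomes -2*sqrt(399) - 2*sqrt(19) + 4*sqrt(21) + 84.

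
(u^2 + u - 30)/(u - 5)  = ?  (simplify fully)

Factor: u^2 + u - 30 = (u + 6)*(u - 5)
Cancel the common factor (u - 5).

u + 6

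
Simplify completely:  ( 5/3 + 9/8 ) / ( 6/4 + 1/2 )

Numerator: 5/3 + 9/8 = 67/24
Denominator: 6/4 + 1/2 = 2
Divide: (67/24) · (1/2) = 67/48

67/48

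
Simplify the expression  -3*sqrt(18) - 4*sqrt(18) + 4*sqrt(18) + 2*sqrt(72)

3*sqrt(2)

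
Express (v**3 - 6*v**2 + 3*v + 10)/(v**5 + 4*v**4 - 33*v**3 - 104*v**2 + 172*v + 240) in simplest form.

1/(v**2 + 10*v + 24)

Factor: v**3 - 6*v**2 + 3*v + 10 = (v - 5)*(v + 1)*(v - 2);  v**5 + 4*v**4 - 33*v**3 - 104*v**2 + 172*v + 240 = (v - 5)*(v + 1)*(v - 2)*(v + 6)*(v + 4)
Cancel the common factors (v - 2), (v + 1), (v - 5).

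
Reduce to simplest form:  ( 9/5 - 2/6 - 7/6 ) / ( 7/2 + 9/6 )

Numerator: 9/5 - 2/6 - 7/6 = 3/10
Denominator: 7/2 + 9/6 = 5
Divide: (3/10) · (1/5) = 3/50

3/50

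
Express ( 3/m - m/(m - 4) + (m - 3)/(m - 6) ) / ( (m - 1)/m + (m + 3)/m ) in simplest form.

Numerator: 3/m - m/(m - 4) + (m - 3)/(m - 6) = (2*m^2 - 18*m + 72)/(m^3 - 10*m^2 + 24*m)
Denominator: (m - 1)/m + (m + 3)/m = (2*m + 2)/m
Divide: ((2*m^2 - 18*m + 72)/(m^3 - 10*m^2 + 24*m)) · (m/(2*m + 2)) = (m^2 - 9*m + 36)/(m^3 - 9*m^2 + 14*m + 24)

(m^2 - 9*m + 36)/(m^3 - 9*m^2 + 14*m + 24)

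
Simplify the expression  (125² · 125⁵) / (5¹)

5^20

125² = 5^6; 125⁵ = 5^15; 5¹ = 5^1
Combine exponents: 5^20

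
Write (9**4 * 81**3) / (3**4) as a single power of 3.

9**4 = 3**8; 81**3 = 3**12; 3**4 = 3**4
Combine exponents: 3**16

3**16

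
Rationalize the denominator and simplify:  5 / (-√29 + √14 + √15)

Group as (√14 + √15) - √29; multiply by (√14 + √15) + √29, then rationalise the remaining surd.

(14*√15 + 15*√14 + √6090)/84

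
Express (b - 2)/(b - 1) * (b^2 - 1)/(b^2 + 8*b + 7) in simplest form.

Factor: b^2 - 1 = (b + 1)*(b - 1);  b^2 + 8*b + 7 = (b + 7)*(b + 1)
Cancel the common factors (b - 1), (b + 1).

(b - 2)/(b + 7)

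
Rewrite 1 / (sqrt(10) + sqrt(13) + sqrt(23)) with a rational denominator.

(-sqrt(2990) + 10*sqrt(13) + 13*sqrt(10))/260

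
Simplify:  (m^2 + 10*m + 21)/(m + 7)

m + 3

Factor: m^2 + 10*m + 21 = (m + 3)*(m + 7)
Cancel the common factor (m + 7).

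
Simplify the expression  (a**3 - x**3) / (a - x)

a**2 + a*x + x**2

Factor as (a-b)(a**2+ab+b**2) with a=a, b=x.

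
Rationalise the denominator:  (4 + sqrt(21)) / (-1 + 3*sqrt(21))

(13*sqrt(21) + 67)/188

Multiply numerator and denominator by -3*sqrt(21) - 1.
Denominator becomes -188; numerator becomes -67 - 13*sqrt(21).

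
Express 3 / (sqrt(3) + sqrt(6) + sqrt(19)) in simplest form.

Group as (sqrt(6) + sqrt(19)) + sqrt(3); multiply by (sqrt(6) + sqrt(19)) - sqrt(3), then rationalise the remaining surd.

(-24*sqrt(6) - 33*sqrt(3) + 9*sqrt(38) + 15*sqrt(19))/14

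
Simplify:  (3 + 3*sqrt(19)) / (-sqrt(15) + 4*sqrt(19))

Multiply numerator and denominator by sqrt(15) + 4*sqrt(19).
Denominator becomes 289; numerator becomes 3*sqrt(15) + 3*sqrt(285) + 12*sqrt(19) + 228.

(3*sqrt(15) + 3*sqrt(285) + 12*sqrt(19) + 228)/289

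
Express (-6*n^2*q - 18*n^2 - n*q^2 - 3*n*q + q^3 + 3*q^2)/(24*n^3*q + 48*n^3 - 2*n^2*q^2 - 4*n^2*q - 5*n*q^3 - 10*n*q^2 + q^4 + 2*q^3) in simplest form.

Factor: -6*n^2*q - 18*n^2 - n*q^2 - 3*n*q + q^3 + 3*q^2 = (2*n + q)*(q + 3)*(-3*n + q);  24*n^3*q + 48*n^3 - 2*n^2*q^2 - 4*n^2*q - 5*n*q^3 - 10*n*q^2 + q^4 + 2*q^3 = (q + 2)*(-3*n + q)*(-4*n + q)*(2*n + q)
Cancel the common factors (-3*n + q), (2*n + q).

(q + 3)/(-4*n*q - 8*n + q^2 + 2*q)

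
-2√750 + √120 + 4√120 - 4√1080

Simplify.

2√750 = 10*√30; √120 = 2*√30; 4√120 = 8*√30; 4√1080 = 24*√30
Combine: (-10 + 2 + 8 - 24)·√30 = -24*√30

-24*√30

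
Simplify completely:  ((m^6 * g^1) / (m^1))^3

g^3*m^15

Inside the bracket: m^5 * g^1
Raise to the power 3: m^15 * g^3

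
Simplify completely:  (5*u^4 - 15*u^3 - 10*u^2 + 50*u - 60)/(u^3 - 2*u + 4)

5*u - 15

Factor: 5*u^4 - 15*u^3 - 10*u^2 + 50*u - 60 = 5*(u^2 - 2*u + 2)*(u + 2)*(u - 3);  u^3 - 2*u + 4 = (u^2 - 2*u + 2)*(u + 2)
Cancel the common factors (u^2 - 2*u + 2), (u + 2).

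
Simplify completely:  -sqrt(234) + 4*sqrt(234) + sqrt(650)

sqrt(234) = 3*sqrt(26); 4*sqrt(234) = 12*sqrt(26); sqrt(650) = 5*sqrt(26)
Combine: (-3 + 12 + 5)·sqrt(26) = 14*sqrt(26)

14*sqrt(26)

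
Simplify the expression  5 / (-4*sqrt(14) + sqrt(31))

(-20*sqrt(14) - 5*sqrt(31))/193

Multiply numerator and denominator by sqrt(31) + 4*sqrt(14).
Denominator becomes -193; numerator becomes 5*sqrt(31) + 20*sqrt(14).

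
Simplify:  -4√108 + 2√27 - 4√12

4√108 = 24*√3; 2√27 = 6*√3; 4√12 = 8*√3
Combine: (-24 + 6 - 8)·√3 = -26*√3

-26*√3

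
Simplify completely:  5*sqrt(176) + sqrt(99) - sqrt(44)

21*sqrt(11)

5*sqrt(176) = 20*sqrt(11); sqrt(99) = 3*sqrt(11); sqrt(44) = 2*sqrt(11)
Combine: (20 + 3 - 2)·sqrt(11) = 21*sqrt(11)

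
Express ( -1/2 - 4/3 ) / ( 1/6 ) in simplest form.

Numerator: -1/2 - 4/3 = -11/6
Denominator: 1/6 = 1/6
Divide: (-11/6) · (6) = -11

-11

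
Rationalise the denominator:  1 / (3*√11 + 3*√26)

Multiply numerator and denominator by -3*√26 + 3*√11.
Denominator becomes -135; numerator becomes -3*√26 + 3*√11.

(-√11 + √26)/45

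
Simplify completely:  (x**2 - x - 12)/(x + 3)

x - 4

Factor: x**2 - x - 12 = (x + 3)*(x - 4)
Cancel the common factor (x + 3).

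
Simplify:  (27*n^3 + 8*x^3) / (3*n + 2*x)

9*n^2 - 6*n*x + 4*x^2

(3*n)^3 + (2*x)^3 = (3*n + 2*x)(9*n^2 - 6*n*x + 4*x^2).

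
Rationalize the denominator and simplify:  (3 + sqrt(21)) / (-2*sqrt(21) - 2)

Multiply numerator and denominator by -2 + 2*sqrt(21).
Denominator becomes -80; numerator becomes 4*sqrt(21) + 36.

(-9 - sqrt(21))/20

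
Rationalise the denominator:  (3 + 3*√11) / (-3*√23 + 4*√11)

Multiply numerator and denominator by 4*√11 + 3*√23.
Denominator becomes -31; numerator becomes 12*√11 + 9*√23 + 132 + 9*√253.

(-9*√253 - 132 - 9*√23 - 12*√11)/31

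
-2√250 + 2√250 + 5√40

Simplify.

2√250 = 10*√10; 2√250 = 10*√10; 5√40 = 10*√10
Combine: (-10 + 10 + 10)·√10 = 10*√10

10*√10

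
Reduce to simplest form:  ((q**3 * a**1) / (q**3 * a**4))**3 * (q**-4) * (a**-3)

Inside the bracket: (a**-3)
Raise to the power 3: (a**-9)
Multiply by (q**-4) * (a**-3): add exponents.

1/(a**12*q**4)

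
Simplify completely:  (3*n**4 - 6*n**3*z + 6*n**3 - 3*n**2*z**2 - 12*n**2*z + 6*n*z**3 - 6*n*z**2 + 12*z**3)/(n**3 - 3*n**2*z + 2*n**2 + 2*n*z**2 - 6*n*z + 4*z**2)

3*n + 3*z

Factor: 3*n**4 - 6*n**3*z + 6*n**3 - 3*n**2*z**2 - 12*n**2*z + 6*n*z**3 - 6*n*z**2 + 12*z**3 = 3*(n + z)*(n - z)*(n + 2)*(n - 2*z);  n**3 - 3*n**2*z + 2*n**2 + 2*n*z**2 - 6*n*z + 4*z**2 = (n + 2)*(n - 2*z)*(n - z)
Cancel the common factors (n - z), (n - 2*z), (n + 2).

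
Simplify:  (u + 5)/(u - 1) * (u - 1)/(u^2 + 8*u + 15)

1/(u + 3)

Factor: u^2 + 8*u + 15 = (u + 5)*(u + 3)
Cancel the common factors (u - 1), (u + 5).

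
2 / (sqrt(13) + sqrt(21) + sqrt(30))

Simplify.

Group as (sqrt(21) + sqrt(30)) + sqrt(13); multiply by (sqrt(21) + sqrt(30)) - sqrt(13), then rationalise the remaining surd.

(-3*sqrt(910) + 2*sqrt(30) + 11*sqrt(21) + 19*sqrt(13))/269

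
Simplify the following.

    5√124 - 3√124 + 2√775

5√124 = 10*√31; 3√124 = 6*√31; 2√775 = 10*√31
Combine: (10 - 6 + 10)·√31 = 14*√31

14*√31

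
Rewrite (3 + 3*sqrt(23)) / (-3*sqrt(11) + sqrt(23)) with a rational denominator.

Multiply numerator and denominator by sqrt(23) + 3*sqrt(11).
Denominator becomes -76; numerator becomes 3*sqrt(23) + 9*sqrt(11) + 69 + 9*sqrt(253).

(-9*sqrt(253) - 69 - 9*sqrt(11) - 3*sqrt(23))/76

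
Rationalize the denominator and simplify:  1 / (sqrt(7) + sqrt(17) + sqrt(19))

(-2*sqrt(2261) + 5*sqrt(19) + 9*sqrt(17) + 29*sqrt(7))/451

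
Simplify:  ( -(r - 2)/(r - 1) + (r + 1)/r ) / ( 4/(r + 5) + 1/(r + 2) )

(2*r³ + 13*r² + 13*r - 10)/(5*r³ + 8*r² - 13*r)

Numerator: -(r - 2)/(r - 1) + (r + 1)/r = (2*r - 1)/(r² - r)
Denominator: 4/(r + 5) + 1/(r + 2) = (5*r + 13)/(r² + 7*r + 10)
Divide: ((2*r - 1)/(r² - r)) · ((r² + 7*r + 10)/(5*r + 13)) = (2*r³ + 13*r² + 13*r - 10)/(5*r³ + 8*r² - 13*r)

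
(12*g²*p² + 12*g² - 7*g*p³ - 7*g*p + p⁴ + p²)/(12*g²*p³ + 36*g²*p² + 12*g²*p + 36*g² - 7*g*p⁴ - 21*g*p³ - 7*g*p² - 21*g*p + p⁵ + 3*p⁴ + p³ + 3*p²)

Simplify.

1/(p + 3)

Factor: 12*g²*p² + 12*g² - 7*g*p³ - 7*g*p + p⁴ + p² = (-3*g + p)·(-4*g + p)·(p² + 1);  12*g²*p³ + 36*g²*p² + 12*g²*p + 36*g² - 7*g*p⁴ - 21*g*p³ - 7*g*p² - 21*g*p + p⁵ + 3*p⁴ + p³ + 3*p² = (-3*g + p)·(p + 3)·(-4*g + p)·(p² + 1)
Cancel the common factors (p² + 1), (-4*g + p), (-3*g + p).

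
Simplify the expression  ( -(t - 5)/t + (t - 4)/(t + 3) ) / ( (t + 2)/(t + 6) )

(-2*t² + 3*t + 90)/(t³ + 5*t² + 6*t)

Numerator: -(t - 5)/t + (t - 4)/(t + 3) = (-2*t + 15)/(t² + 3*t)
Denominator: (t + 2)/(t + 6) = (t + 2)/(t + 6)
Divide: ((-2*t + 15)/(t² + 3*t)) · ((t + 6)/(t + 2)) = (-2*t² + 3*t + 90)/(t³ + 5*t² + 6*t)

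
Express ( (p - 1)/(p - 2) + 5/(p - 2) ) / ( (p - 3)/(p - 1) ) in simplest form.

(p^2 + 3*p - 4)/(p^2 - 5*p + 6)

Numerator: (p - 1)/(p - 2) + 5/(p - 2) = (p + 4)/(p - 2)
Denominator: (p - 3)/(p - 1) = (p - 3)/(p - 1)
Divide: ((p + 4)/(p - 2)) · ((p - 1)/(p - 3)) = (p^2 + 3*p - 4)/(p^2 - 5*p + 6)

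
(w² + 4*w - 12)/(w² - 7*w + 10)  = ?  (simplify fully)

(w + 6)/(w - 5)

Factor: w² + 4*w - 12 = (w - 2)·(w + 6);  w² - 7*w + 10 = (w - 5)·(w - 2)
Cancel the common factor (w - 2).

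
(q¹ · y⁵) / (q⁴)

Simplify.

y⁵/q³

Quotient: (q^-3) · y⁵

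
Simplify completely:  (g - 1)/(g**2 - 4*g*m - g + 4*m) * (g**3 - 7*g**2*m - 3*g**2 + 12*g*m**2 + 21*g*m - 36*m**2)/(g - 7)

(g**2 - 3*g*m - 3*g + 9*m)/(g - 7)

Factor: g**2 - 4*g*m - g + 4*m = (g - 1)*(g - 4*m);  g**3 - 7*g**2*m - 3*g**2 + 12*g*m**2 + 21*g*m - 36*m**2 = (g - 4*m)*(g - 3*m)*(g - 3)
Cancel the common factors (g - 1), (g - 4*m).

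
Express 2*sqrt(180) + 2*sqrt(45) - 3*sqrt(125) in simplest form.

3*sqrt(5)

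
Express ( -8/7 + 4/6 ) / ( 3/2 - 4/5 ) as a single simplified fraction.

Numerator: -8/7 + 4/6 = -10/21
Denominator: 3/2 - 4/5 = 7/10
Divide: (-10/21) · (10/7) = -100/147

-100/147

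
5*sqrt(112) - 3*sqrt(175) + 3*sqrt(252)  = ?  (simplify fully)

23*sqrt(7)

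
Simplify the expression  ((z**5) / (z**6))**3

Inside the bracket: (z**-1)
Raise to the power 3: (z**-3)

z**(-3)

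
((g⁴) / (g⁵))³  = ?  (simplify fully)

g^(-3)

Inside the bracket: (g^-1)
Raise to the power 3: (g^-3)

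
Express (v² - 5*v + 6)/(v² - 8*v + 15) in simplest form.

(v - 2)/(v - 5)

Factor: v² - 5*v + 6 = (v - 3)·(v - 2);  v² - 8*v + 15 = (v - 5)·(v - 3)
Cancel the common factor (v - 3).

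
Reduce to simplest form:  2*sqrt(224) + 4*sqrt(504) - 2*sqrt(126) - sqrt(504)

20*sqrt(14)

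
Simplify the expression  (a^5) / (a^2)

a^3

Quotient: a^3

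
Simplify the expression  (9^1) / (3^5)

9^1 = 3^2; 3^5 = 3^5
Combine exponents: 3^(-3)

3^(-3)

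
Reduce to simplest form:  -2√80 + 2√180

2√80 = 8*√5; 2√180 = 12*√5
Combine: (-8 + 12)·√5 = 4*√5

4*√5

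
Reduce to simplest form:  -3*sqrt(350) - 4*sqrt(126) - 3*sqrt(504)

3*sqrt(350) = 15*sqrt(14); 4*sqrt(126) = 12*sqrt(14); 3*sqrt(504) = 18*sqrt(14)
Combine: (-15 - 12 - 18)·sqrt(14) = -45*sqrt(14)

-45*sqrt(14)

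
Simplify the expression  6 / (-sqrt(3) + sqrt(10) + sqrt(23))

(-45*sqrt(3) - 15*sqrt(23) + 24*sqrt(10) + 3*sqrt(690))/5

Group as (sqrt(10) + sqrt(23)) - sqrt(3); multiply by (sqrt(10) + sqrt(23)) + sqrt(3), then rationalise the remaining surd.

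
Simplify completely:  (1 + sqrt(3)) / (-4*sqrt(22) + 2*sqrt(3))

Multiply numerator and denominator by 2*sqrt(3) + 4*sqrt(22).
Denominator becomes -340; numerator becomes 2*sqrt(3) + 6 + 4*sqrt(22) + 4*sqrt(66).

(-2*sqrt(66) - 2*sqrt(22) - 3 - sqrt(3))/170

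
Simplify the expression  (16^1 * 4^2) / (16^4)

16^1 = 2^4; 4^2 = 2^4; 16^4 = 2^16
Combine exponents: 2^(-8)

2^(-8)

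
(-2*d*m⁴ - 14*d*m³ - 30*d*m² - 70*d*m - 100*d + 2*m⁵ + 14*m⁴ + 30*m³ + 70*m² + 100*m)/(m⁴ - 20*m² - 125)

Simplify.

Factor: -2*d*m⁴ - 14*d*m³ - 30*d*m² - 70*d*m - 100*d + 2*m⁵ + 14*m⁴ + 30*m³ + 70*m² + 100*m = 2·(m + 2)·(m² + 5)·(m + 5)·(-d + m);  m⁴ - 20*m² - 125 = (m² + 5)·(m + 5)·(m - 5)
Cancel the common factors (m² + 5), (m + 5).

(-2*d*m - 4*d + 2*m² + 4*m)/(m - 5)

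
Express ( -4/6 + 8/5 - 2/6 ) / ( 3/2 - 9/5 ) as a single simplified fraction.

Numerator: -4/6 + 8/5 - 2/6 = 3/5
Denominator: 3/2 - 9/5 = -3/10
Divide: (3/5) · (-10/3) = -2

-2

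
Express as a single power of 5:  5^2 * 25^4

5^10

5^2 = 5^2; 25^4 = 5^8
Combine exponents: 5^10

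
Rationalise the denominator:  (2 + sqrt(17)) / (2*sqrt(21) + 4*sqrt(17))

(-sqrt(357) - 2*sqrt(21) + 4*sqrt(17) + 34)/94

Multiply numerator and denominator by -2*sqrt(21) + 4*sqrt(17).
Denominator becomes 188; numerator becomes -2*sqrt(357) - 4*sqrt(21) + 8*sqrt(17) + 68.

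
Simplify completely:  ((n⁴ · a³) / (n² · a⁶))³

n⁶/a⁹

Inside the bracket: n² · (a^-3)
Raise to the power 3: n⁶ · (a^-9)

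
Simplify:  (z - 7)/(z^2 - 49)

1/(z + 7)

Factor: z^2 - 49 = (z - 7)*(z + 7)
Cancel the common factor (z - 7).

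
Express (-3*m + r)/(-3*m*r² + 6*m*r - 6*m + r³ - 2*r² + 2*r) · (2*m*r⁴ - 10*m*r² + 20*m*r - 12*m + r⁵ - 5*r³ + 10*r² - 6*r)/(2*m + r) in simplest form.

Factor: -3*m*r² + 6*m*r - 6*m + r³ - 2*r² + 2*r = (r² - 2*r + 2)·(-3*m + r);  2*m*r⁴ - 10*m*r² + 20*m*r - 12*m + r⁵ - 5*r³ + 10*r² - 6*r = (2*m + r)·(r² - 2*r + 2)·(r - 1)·(r + 3)
Cancel the common factors (r² - 2*r + 2), (-3*m + r), (2*m + r).

r² + 2*r - 3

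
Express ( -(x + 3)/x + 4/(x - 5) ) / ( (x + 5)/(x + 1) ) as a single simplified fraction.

(-x³ + 5*x² + 21*x + 15)/(x³ - 25*x)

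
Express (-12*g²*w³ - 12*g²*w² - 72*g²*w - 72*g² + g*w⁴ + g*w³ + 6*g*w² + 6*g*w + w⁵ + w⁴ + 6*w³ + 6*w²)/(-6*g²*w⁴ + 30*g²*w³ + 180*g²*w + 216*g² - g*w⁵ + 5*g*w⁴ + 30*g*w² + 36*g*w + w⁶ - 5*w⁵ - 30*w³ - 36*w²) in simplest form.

(4*g + w)/(2*g*w - 12*g + w² - 6*w)

Factor: -12*g²*w³ - 12*g²*w² - 72*g²*w - 72*g² + g*w⁴ + g*w³ + 6*g*w² + 6*g*w + w⁵ + w⁴ + 6*w³ + 6*w² = (w + 1)·(-3*g + w)·(4*g + w)·(w² + 6);  -6*g²*w⁴ + 30*g²*w³ + 180*g²*w + 216*g² - g*w⁵ + 5*g*w⁴ + 30*g*w² + 36*g*w + w⁶ - 5*w⁵ - 30*w³ - 36*w² = (w² + 6)·(-3*g + w)·(2*g + w)·(w - 6)·(w + 1)
Cancel the common factors (w² + 6), (-3*g + w), (w + 1).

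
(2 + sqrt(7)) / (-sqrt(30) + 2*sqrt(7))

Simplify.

(-sqrt(210) - 14 - 2*sqrt(30) - 4*sqrt(7))/2

Multiply numerator and denominator by 2*sqrt(7) + sqrt(30).
Denominator becomes -2; numerator becomes 4*sqrt(7) + 2*sqrt(30) + 14 + sqrt(210).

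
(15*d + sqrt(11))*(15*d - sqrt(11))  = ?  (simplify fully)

(15*d)**2 - (sqrt(11))**2 = 225*d**2 - 11.

225*d**2 - 11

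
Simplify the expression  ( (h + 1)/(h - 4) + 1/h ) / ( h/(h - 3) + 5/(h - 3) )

(h^3 - h^2 - 10*h + 12)/(h^3 + h^2 - 20*h)

Numerator: (h + 1)/(h - 4) + 1/h = (h^2 + 2*h - 4)/(h^2 - 4*h)
Denominator: h/(h - 3) + 5/(h - 3) = (h + 5)/(h - 3)
Divide: ((h^2 + 2*h - 4)/(h^2 - 4*h)) · ((h - 3)/(h + 5)) = (h^3 - h^2 - 10*h + 12)/(h^3 + h^2 - 20*h)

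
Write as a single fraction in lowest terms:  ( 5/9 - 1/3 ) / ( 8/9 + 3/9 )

Numerator: 5/9 - 1/3 = 2/9
Denominator: 8/9 + 3/9 = 11/9
Divide: (2/9) · (9/11) = 2/11

2/11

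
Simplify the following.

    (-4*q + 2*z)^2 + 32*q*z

After expansion: 16*q^2 + 16*q*z + 4*z^2 — a perfect-square trinomial.

4*(2*q + z)^2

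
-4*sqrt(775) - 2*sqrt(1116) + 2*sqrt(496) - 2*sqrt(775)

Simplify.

-34*sqrt(31)

4*sqrt(775) = 20*sqrt(31); 2*sqrt(1116) = 12*sqrt(31); 2*sqrt(496) = 8*sqrt(31); 2*sqrt(775) = 10*sqrt(31)
Combine: (-20 - 12 + 8 - 10)·sqrt(31) = -34*sqrt(31)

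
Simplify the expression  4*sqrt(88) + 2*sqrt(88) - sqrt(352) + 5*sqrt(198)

4*sqrt(88) = 8*sqrt(22); 2*sqrt(88) = 4*sqrt(22); sqrt(352) = 4*sqrt(22); 5*sqrt(198) = 15*sqrt(22)
Combine: (8 + 4 - 4 + 15)·sqrt(22) = 23*sqrt(22)

23*sqrt(22)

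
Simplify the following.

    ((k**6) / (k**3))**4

k**12

Inside the bracket: k**3
Raise to the power 4: k**12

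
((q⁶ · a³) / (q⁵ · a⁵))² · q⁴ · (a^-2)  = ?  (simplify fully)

Inside the bracket: q¹ · (a^-2)
Raise to the power 2: q² · (a^-4)
Multiply by q⁴ · (a^-2): add exponents.

q⁶/a⁶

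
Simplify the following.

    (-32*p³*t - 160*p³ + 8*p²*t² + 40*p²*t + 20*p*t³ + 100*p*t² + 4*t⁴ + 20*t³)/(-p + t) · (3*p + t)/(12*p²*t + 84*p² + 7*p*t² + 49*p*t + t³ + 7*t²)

(8*p*t + 40*p + 4*t² + 20*t)/(t + 7)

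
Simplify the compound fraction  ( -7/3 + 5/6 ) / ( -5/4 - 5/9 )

Numerator: -7/3 + 5/6 = -3/2
Denominator: -5/4 - 5/9 = -65/36
Divide: (-3/2) · (-36/65) = 54/65

54/65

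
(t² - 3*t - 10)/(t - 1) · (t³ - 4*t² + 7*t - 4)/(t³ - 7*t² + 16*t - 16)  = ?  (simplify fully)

Factor: t² - 3*t - 10 = (t + 2)·(t - 5);  t³ - 4*t² + 7*t - 4 = (t² - 3*t + 4)·(t - 1);  t³ - 7*t² + 16*t - 16 = (t² - 3*t + 4)·(t - 4)
Cancel the common factors (t² - 3*t + 4), (t - 1).

(t² - 3*t - 10)/(t - 4)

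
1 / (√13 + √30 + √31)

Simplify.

(-√12090 + 6*√31 + 7*√30 + 24*√13)/708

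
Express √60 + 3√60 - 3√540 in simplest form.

√60 = 2*√15; 3√60 = 6*√15; 3√540 = 18*√15
Combine: (2 + 6 - 18)·√15 = -10*√15

-10*√15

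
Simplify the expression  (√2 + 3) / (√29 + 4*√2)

(-3*√29 - √58 + 8 + 12*√2)/3

Multiply numerator and denominator by -√29 + 4*√2.
Denominator becomes 3; numerator becomes -3*√29 - √58 + 8 + 12*√2.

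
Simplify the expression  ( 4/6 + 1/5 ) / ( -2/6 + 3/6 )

26/5

Numerator: 4/6 + 1/5 = 13/15
Denominator: -2/6 + 3/6 = 1/6
Divide: (13/15) · (6) = 26/5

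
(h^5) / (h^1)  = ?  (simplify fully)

h^4

Quotient: h^4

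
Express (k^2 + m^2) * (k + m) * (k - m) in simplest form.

k^4 - m^4

Pair the conjugate factors: (k+m)(k-m) = k^2 - m^2, then repeat with the next factor.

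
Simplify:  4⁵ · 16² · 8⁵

2^33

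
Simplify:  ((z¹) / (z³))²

z^(-4)

Inside the bracket: (z^-2)
Raise to the power 2: (z^-4)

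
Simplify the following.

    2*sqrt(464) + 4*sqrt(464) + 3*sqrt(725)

2*sqrt(464) = 8*sqrt(29); 4*sqrt(464) = 16*sqrt(29); 3*sqrt(725) = 15*sqrt(29)
Combine: (8 + 16 + 15)·sqrt(29) = 39*sqrt(29)

39*sqrt(29)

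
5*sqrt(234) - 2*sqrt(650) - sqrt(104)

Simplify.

3*sqrt(26)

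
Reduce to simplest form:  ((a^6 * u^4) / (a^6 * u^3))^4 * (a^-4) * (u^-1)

u^3/a^4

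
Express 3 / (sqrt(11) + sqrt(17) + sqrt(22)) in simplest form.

Group as (sqrt(11) + sqrt(17)) + sqrt(22); multiply by (sqrt(11) + sqrt(17)) - sqrt(22), then rationalise the remaining surd.

(-33*sqrt(34) + 9*sqrt(22) + 24*sqrt(17) + 42*sqrt(11))/356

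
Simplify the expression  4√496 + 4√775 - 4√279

24*√31

4√496 = 16*√31; 4√775 = 20*√31; 4√279 = 12*√31
Combine: (16 + 20 - 12)·√31 = 24*√31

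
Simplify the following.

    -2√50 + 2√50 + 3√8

6*√2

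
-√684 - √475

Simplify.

√684 = 6*√19; √475 = 5*√19
Combine: (-6 - 5)·√19 = -11*√19

-11*√19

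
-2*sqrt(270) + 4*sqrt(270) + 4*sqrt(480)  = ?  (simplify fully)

22*sqrt(30)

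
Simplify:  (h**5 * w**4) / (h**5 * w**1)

w**3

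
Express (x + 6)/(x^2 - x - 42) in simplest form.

Factor: x^2 - x - 42 = (x + 6)*(x - 7)
Cancel the common factor (x + 6).

1/(x - 7)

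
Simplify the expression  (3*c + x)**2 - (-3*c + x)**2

12*c*x

Only the odd-power cross terms survive.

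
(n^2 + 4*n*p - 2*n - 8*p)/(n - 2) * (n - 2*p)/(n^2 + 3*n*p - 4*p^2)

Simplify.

(-n + 2*p)/(-n + p)

Factor: n^2 + 4*n*p - 2*n - 8*p = (n - 2)*(n + 4*p);  n^2 + 3*n*p - 4*p^2 = (n - p)*(n + 4*p)
Cancel the common factors (n - 2), (n + 4*p).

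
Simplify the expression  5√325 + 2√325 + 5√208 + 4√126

12*√14 + 55*√13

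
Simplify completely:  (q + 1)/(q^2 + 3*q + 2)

1/(q + 2)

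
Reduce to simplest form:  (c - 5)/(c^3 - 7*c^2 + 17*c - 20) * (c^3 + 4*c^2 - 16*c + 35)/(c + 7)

(c - 5)/(c - 4)

Factor: c^3 - 7*c^2 + 17*c - 20 = (c^2 - 3*c + 5)*(c - 4);  c^3 + 4*c^2 - 16*c + 35 = (c^2 - 3*c + 5)*(c + 7)
Cancel the common factors (c^2 - 3*c + 5), (c + 7).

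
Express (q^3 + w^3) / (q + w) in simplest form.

q^2 - q*w + w^2

q^3 + w^3 = (q + w)(q^2 - q*w + w^2).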